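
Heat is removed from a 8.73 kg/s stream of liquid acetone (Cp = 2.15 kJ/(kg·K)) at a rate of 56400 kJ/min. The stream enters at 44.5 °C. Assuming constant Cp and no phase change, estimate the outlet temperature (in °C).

T_out = -5.58 °C

Q = 56400 kJ/min = 940 kJ/s
ΔT = Q/(ṁ·Cp) = 940/(8.73×2.15) = 50.081 K
T_out = 44.5 − 50.081 = -5.5812 °C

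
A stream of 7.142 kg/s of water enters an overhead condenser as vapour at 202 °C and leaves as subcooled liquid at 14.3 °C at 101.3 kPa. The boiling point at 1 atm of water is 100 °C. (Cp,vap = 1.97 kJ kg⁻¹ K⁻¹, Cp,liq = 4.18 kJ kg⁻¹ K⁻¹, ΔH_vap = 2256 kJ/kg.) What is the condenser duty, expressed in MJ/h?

Q_c = 72400 MJ/h

vapour 202→100 °C: -200.94 kJ/kg
condensation at 100 °C: -2256 kJ/kg
liquid 100→14.3 °C: -358.23 kJ/kg
Δh = -200.94 + -2256 + -358.23 = -2815.2 kJ/kg
Q = ṁ·Δh = 7.142 kg/s × -2815.2 kJ/kg = -20106 kJ/s
|Q| = 20106 kW = 72381 MJ/h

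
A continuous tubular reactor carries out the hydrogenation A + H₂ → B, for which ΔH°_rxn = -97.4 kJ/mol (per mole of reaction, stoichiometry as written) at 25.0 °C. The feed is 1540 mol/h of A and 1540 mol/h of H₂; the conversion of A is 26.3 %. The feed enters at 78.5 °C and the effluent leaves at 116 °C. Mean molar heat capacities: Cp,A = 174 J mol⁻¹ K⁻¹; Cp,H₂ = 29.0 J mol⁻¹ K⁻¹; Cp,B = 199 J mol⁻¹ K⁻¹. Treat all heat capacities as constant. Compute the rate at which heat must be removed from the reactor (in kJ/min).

Extent of reaction ξ = 0.263 × 1540 = 405.02 mol/h
Reaction term: ξ·ΔH°_rxn = 405.02 × -97.4 = -39449 kJ/h
Sensible, feed 78.5→25 °C: -16725 kJ/h
Outlet flows (mol/h): A 1135, H₂ 1135, B 405.02
Sensible, products 25→116 °C: 28301 kJ/h
Q = ΔH = -27873 kJ/h = -7.7425 kW
Heat removed = 464.55 kJ/min

Q_out = 465 kJ/min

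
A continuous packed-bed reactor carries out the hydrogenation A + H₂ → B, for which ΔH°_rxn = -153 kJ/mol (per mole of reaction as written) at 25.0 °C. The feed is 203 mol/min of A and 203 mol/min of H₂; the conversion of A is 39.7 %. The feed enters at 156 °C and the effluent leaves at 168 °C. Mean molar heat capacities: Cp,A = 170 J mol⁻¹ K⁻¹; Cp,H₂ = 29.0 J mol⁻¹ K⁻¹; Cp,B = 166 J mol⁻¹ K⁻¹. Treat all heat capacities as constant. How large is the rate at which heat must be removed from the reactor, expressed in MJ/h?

Extent of reaction ξ = 0.397 × 203 = 80.591 mol/min
Reaction term: ξ·ΔH°_rxn = 80.591 × -153 = -12330 kJ/min
Sensible, feed 156→25 °C: -5292 kJ/min
Outlet flows (mol/min): A 122.41, H₂ 122.41, B 80.591
Sensible, products 25→168 °C: 5396.5 kJ/min
Q = ΔH = -12226 kJ/min = -203.77 kW
Heat removed = 733.56 MJ/h

Q_out = 734 MJ/h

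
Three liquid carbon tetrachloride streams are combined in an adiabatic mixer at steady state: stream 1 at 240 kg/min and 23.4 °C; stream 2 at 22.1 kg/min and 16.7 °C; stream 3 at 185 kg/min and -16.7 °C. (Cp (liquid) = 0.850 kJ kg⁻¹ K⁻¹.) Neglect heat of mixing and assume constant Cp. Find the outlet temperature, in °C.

No heat crosses the boundary, so H_out = H_in.
T_out = Σ ṁᵢCp,ᵢTᵢ / Σ ṁᵢCp,ᵢ
      = 2461.2 / 380.04 = 6.4763 °C

T_out = 6.48 °C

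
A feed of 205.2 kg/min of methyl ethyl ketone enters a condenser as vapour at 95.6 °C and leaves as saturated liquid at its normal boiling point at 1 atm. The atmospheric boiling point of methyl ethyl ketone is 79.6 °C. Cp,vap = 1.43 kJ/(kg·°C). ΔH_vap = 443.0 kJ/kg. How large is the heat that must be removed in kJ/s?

vapour 95.6→79.6 °C: -22.88 kJ/kg
condensation at 79.6 °C: -443 kJ/kg
Δh = -22.88 + -443 = -465.88 kJ/kg
Q = ṁ·Δh = 205.2 kg/min × -465.88 kJ/kg = -95599 kJ/min
|Q| = 1593.3 kW

Q_c = 1590 kJ/s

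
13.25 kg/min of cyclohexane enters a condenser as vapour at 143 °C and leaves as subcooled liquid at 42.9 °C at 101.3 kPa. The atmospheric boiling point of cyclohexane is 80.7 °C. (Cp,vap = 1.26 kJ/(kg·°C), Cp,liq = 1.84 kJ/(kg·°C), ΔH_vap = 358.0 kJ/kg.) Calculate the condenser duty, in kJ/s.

Q_c = 112 kJ/s

vapour 143→80.7 °C: -78.498 kJ/kg
condensation at 80.7 °C: -358 kJ/kg
liquid 80.7→42.9 °C: -69.552 kJ/kg
Δh = -78.498 + -358 + -69.552 = -506.05 kJ/kg
Q = ṁ·Δh = 13.25 kg/min × -506.05 kJ/kg = -6705.2 kJ/min
|Q| = 111.75 kW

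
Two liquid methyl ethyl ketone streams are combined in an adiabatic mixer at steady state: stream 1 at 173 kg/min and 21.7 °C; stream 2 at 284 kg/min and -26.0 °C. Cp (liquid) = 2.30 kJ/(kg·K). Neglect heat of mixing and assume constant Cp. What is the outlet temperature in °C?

No heat crosses the boundary, so H_out = H_in.
Σ ṁᵢCp,ᵢTᵢ = 173×2.30×21.7 + 284×2.30×-26.0 = -8348.8
Σ ṁᵢCp,ᵢ = 173×2.30 + 284×2.30 = 1051.1
T_out = -8348.8 / 1051.1 = -7.9429 °C

T_out = -7.94 °C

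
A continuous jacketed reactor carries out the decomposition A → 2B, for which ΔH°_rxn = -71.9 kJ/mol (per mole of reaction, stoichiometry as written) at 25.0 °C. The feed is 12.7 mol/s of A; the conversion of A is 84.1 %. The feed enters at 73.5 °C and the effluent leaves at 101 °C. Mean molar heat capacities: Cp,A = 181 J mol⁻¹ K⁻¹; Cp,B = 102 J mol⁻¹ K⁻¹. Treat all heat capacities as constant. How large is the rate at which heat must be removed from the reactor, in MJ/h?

Extent of reaction ξ = 0.841 × 12.7 = 10.681 mol/s
Reaction term: ξ·ΔH°_rxn = 10.681 × -71.9 = -767.94 kJ/s
Sensible, feed 73.5→25 °C: -111.49 kJ/s
Outlet flows (mol/s): A 2.0193, B 21.361
Sensible, products 25→101 °C: 193.37 kJ/s
Q = ΔH = -686.06 kJ/s = -686.06 kW
Heat removed = 2469.8 MJ/h

Q_out = 2470 MJ/h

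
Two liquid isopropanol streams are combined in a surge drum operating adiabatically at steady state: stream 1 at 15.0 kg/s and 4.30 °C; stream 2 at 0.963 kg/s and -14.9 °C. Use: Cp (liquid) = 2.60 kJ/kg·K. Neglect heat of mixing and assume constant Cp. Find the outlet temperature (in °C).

T_out = 3.14 °C

No heat crosses the boundary, so H_out = H_in.
T_out = Σ ṁᵢCp,ᵢTᵢ / Σ ṁᵢCp,ᵢ
      = 130.39 / 41.504 = 3.1417 °C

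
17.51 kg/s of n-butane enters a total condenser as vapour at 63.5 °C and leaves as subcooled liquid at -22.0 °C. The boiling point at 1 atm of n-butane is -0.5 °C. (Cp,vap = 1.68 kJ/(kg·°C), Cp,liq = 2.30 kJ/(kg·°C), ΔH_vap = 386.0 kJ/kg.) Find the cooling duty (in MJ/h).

vapour 63.5→-0.5 °C: -107.52 kJ/kg
condensation at -0.5 °C: -386 kJ/kg
liquid -0.5→-22.0 °C: -49.45 kJ/kg
Δh = -107.52 + -386 + -49.45 = -542.97 kJ/kg
Q = ṁ·Δh = 17.51 kg/s × -542.97 kJ/kg = -9507.4 kJ/s
|Q| = 9507.4 kW = 34227 MJ/h

Q_c = 34200 MJ/h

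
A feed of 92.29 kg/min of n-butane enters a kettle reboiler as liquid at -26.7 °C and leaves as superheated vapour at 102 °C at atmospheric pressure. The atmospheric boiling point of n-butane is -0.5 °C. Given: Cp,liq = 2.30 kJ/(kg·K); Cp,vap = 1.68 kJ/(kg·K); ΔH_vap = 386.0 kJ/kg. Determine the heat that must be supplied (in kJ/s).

Q = 951 kJ/s

liquid -26.7→-0.5 °C: 60.26 kJ/kg
vaporisation at -0.5 °C: 386 kJ/kg
vapour -0.5→102 °C: 172.2 kJ/kg
Δh = 60.26 + 386 + 172.2 = 618.46 kJ/kg
Q = ṁ·Δh = 92.29 kg/min × 618.46 kJ/kg = 57078 kJ/min
|Q| = 951.29 kW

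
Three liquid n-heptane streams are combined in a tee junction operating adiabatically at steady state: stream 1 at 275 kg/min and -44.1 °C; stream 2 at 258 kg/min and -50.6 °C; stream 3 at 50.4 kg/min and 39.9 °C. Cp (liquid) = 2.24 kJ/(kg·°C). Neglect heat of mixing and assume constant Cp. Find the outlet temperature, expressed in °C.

Adiabatic, steady state ⇒ Σ ṁᵢCp,ᵢ(T_out − Tᵢ) = 0
T_out = Σ ṁᵢCp,ᵢTᵢ / Σ ṁᵢCp,ᵢ
      = -51904 / 1306.8 = -39.718 °C

T_out = -39.7 °C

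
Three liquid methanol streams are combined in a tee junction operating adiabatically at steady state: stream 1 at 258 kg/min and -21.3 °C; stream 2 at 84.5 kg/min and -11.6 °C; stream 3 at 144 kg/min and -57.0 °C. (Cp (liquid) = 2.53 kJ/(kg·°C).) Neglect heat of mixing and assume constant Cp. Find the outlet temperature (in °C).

T_out = -30.2 °C

Energy balance with Q = 0: Σ ṁᵢCp,ᵢ(T_out − Tᵢ) = 0
Σ ṁᵢCp,ᵢTᵢ = 258×2.53×-21.3 + 84.5×2.53×-11.6 + 144×2.53×-57.0 = -37150
Σ ṁᵢCp,ᵢ = 258×2.53 + 84.5×2.53 + 144×2.53 = 1230.8
T_out = -37150 / 1230.8 = -30.182 °C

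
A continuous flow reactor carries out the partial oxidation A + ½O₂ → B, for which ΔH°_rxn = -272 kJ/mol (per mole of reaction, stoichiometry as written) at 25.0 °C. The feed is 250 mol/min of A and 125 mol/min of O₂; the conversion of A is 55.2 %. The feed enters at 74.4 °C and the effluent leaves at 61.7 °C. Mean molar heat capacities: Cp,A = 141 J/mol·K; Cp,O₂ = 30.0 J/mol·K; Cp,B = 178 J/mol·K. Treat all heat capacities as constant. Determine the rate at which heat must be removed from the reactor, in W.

Extent of reaction ξ = 0.552 × 250 = 138 mol/min
Reaction term: ξ·ΔH°_rxn = 138 × -272 = -37536 kJ/min
Sensible, feed 74.4→25 °C: -1926.6 kJ/min
Outlet flows (mol/min): A 112, O₂ 56, B 138
Sensible, products 25→61.7 °C: 1542.7 kJ/min
Q = ΔH = -37920 kJ/min = -632 kW
Heat removed = 632000 W

Q_out = 632000 W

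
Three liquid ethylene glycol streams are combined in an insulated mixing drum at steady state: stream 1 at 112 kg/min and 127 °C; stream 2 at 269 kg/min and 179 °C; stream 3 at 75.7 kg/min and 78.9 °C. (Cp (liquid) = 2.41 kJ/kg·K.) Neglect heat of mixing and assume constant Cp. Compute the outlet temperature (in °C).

T_out = 150 °C

No heat crosses the boundary, so H_out = H_in.
T_out = Σ ṁᵢCp,ᵢTᵢ / Σ ṁᵢCp,ᵢ
      = 164720 / 1100.6 = 149.66 °C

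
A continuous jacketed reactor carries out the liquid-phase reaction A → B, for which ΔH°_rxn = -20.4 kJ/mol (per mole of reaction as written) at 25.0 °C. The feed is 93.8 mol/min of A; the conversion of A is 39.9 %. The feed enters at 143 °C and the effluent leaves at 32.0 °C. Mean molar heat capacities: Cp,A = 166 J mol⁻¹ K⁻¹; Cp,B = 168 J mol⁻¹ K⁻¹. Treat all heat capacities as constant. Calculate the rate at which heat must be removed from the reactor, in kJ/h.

Extent of reaction ξ = 0.399 × 93.8 = 37.426 mol/min
Reaction term: ξ·ΔH°_rxn = 37.426 × -20.4 = -763.49 kJ/min
Sensible, feed 143→25 °C: -1837.4 kJ/min
Outlet flows (mol/min): A 56.374, B 37.426
Sensible, products 25→32.0 °C: 109.52 kJ/min
Q = ΔH = -2491.3 kJ/min = -41.522 kW
Heat removed = 149480 kJ/h

Q_out = 149000 kJ/h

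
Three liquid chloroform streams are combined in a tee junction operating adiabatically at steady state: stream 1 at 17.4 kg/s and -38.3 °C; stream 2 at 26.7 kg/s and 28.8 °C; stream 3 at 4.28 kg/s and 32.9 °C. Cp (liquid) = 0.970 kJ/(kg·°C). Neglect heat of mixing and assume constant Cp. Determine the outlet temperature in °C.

Adiabatic, steady state ⇒ Σ ṁᵢCp,ᵢ(T_out − Tᵢ) = 0
T_out = Σ ṁᵢCp,ᵢTᵢ / Σ ṁᵢCp,ᵢ
      = 236.05 / 46.929 = 5.03 °C

T_out = 5.03 °C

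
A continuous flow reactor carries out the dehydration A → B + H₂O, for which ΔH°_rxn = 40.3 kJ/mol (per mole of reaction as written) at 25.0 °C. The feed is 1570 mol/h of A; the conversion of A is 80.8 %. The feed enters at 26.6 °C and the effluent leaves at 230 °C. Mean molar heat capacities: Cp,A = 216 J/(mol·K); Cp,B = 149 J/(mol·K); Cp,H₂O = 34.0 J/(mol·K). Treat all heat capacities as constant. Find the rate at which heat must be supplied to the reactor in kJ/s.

Q_in = 31.0 kJ/s

Extent of reaction ξ = 0.808 × 1570 = 1268.6 mol/h
Reaction term: ξ·ΔH°_rxn = 1268.6 × 40.3 = 51123 kJ/h
Sensible, feed 26.6→25 °C: -542.59 kJ/h
Outlet flows (mol/h): A 301.44, B 1268.6, H₂O 1268.6
Sensible, products 25→230 °C: 60938 kJ/h
Q = ΔH = 111520 kJ/h = 30.977 kW
Heat supplied = 30.977 kJ/s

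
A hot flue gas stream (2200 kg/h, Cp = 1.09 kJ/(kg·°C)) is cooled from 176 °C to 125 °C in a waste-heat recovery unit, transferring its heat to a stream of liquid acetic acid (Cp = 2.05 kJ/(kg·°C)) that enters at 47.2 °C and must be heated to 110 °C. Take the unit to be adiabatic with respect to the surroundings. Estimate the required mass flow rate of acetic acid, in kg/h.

ṁ_c = 950 kg/h

Heat released by hot stream: Q = 2200 × 1.09 × (176 − 125) = 122300 kJ/h
Energy balance on cold side (adiabatic exchanger): Q = ṁ_c·Cp_c·(T_c,out − T_c,in)
ṁ_c = 122300 / [2.05 × (110 − 47.2)] = 949.96 kg/h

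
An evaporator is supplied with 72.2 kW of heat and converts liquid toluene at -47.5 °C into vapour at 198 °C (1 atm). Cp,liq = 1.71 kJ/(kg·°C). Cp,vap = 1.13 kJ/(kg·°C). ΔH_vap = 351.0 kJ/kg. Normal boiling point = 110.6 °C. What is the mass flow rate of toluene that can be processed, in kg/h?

Δh = 1.71×(110.6−-47.5) + 351.0 + 1.13×(198−110.6) = 720.11 kJ/kg
Q = 72.2 kW = 72.2 kJ/s = 259920 kJ/h
ṁ = Q/Δh = 259920 / 720.11 = 360.94 kg/h

ṁ = 361 kg/h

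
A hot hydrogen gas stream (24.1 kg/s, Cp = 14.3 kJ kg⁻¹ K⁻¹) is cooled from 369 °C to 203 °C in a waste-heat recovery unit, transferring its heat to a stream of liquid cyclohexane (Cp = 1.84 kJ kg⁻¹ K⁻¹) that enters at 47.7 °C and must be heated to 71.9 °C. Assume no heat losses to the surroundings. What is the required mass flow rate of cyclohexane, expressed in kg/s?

ṁ_c = 1280 kg/s

Heat released by hot stream: Q = 24.1 × 14.3 × (369 − 203) = 57209 kJ/s
Energy balance on cold side (adiabatic exchanger): Q = ṁ_c·Cp_c·(T_c,out − T_c,in)
ṁ_c = 57209 / [1.84 × (71.9 − 47.7)] = 1284.8 kg/s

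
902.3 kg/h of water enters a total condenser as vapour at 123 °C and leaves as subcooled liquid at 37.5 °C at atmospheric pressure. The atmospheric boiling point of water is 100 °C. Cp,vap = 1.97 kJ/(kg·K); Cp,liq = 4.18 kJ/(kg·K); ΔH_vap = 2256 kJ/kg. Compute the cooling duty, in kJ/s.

Q_c = 642 kJ/s

vapour 123→100 °C: -45.31 kJ/kg
condensation at 100 °C: -2256 kJ/kg
liquid 100→37.5 °C: -261.25 kJ/kg
Δh = -45.31 + -2256 + -261.25 = -2562.6 kJ/kg
Q = ṁ·Δh = 902.3 kg/h × -2562.6 kJ/kg = -2.3122e+06 kJ/h
|Q| = 642.28 kW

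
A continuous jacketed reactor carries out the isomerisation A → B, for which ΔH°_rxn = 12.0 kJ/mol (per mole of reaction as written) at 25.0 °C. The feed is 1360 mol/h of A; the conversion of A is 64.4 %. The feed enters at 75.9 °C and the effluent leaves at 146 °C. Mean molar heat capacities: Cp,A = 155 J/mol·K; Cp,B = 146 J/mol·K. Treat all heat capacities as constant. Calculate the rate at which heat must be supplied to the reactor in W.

Extent of reaction ξ = 0.644 × 1360 = 875.84 mol/h
Reaction term: ξ·ΔH°_rxn = 875.84 × 12.0 = 10510 kJ/h
Sensible, feed 75.9→25 °C: -10730 kJ/h
Outlet flows (mol/h): A 484.16, B 875.84
Sensible, products 25→146 °C: 24553 kJ/h
Q = ΔH = 24333 kJ/h = 6.7593 kW
Heat supplied = 6759.3 W

Q_in = 6760 W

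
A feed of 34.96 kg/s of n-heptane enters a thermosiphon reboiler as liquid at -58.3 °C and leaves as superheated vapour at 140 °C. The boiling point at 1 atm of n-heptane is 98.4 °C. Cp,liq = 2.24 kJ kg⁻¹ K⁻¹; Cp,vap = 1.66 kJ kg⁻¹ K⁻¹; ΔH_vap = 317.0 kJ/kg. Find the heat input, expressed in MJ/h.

liquid -58.3→98.4 °C: 351.01 kJ/kg
vaporisation at 98.4 °C: 317 kJ/kg
vapour 98.4→140 °C: 69.056 kJ/kg
Δh = 351.01 + 317 + 69.056 = 737.06 kJ/kg
Q = ṁ·Δh = 34.96 kg/s × 737.06 kJ/kg = 25768 kJ/s
|Q| = 25768 kW = 92764 MJ/h

Q = 92800 MJ/h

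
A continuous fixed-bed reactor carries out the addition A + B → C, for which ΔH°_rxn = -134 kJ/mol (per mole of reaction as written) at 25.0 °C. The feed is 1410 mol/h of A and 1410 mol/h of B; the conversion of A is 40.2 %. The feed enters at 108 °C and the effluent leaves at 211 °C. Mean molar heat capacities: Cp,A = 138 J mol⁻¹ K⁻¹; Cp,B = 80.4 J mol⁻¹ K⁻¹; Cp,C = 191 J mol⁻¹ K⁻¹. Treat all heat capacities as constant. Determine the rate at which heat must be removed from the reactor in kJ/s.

Q_out = 13.1 kJ/s

Extent of reaction ξ = 0.402 × 1410 = 566.82 mol/h
Reaction term: ξ·ΔH°_rxn = 566.82 × -134 = -75954 kJ/h
Sensible, feed 108→25 °C: -25559 kJ/h
Outlet flows (mol/h): A 843.18, B 843.18, C 566.82
Sensible, products 25→211 °C: 54389 kJ/h
Q = ΔH = -47124 kJ/h = -13.09 kW
Heat removed = 13.09 kJ/s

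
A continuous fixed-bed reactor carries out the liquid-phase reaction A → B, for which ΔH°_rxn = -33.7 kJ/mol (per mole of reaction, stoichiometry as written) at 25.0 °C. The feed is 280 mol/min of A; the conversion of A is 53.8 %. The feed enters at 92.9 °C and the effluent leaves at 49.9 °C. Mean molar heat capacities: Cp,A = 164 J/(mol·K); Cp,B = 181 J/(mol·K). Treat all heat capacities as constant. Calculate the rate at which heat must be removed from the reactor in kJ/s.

Extent of reaction ξ = 0.538 × 280 = 150.64 mol/min
Reaction term: ξ·ΔH°_rxn = 150.64 × -33.7 = -5076.6 kJ/min
Sensible, feed 92.9→25 °C: -3118 kJ/min
Outlet flows (mol/min): A 129.36, B 150.64
Sensible, products 25→49.9 °C: 1207.2 kJ/min
Q = ΔH = -6987.4 kJ/min = -116.46 kW
Heat removed = 116.46 kJ/s

Q_out = 116 kJ/s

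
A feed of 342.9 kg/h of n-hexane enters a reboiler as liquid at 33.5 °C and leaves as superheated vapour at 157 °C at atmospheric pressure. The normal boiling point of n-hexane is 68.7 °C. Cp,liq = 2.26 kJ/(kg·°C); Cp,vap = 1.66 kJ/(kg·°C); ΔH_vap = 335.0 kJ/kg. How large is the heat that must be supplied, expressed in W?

liquid 33.5→68.7 °C: 79.552 kJ/kg
vaporisation at 68.7 °C: 335 kJ/kg
vapour 68.7→157 °C: 146.58 kJ/kg
Δh = 79.552 + 335 + 146.58 = 561.13 kJ/kg
Q = ṁ·Δh = 342.9 kg/h × 561.13 kJ/kg = 192410 kJ/h
|Q| = 53.448 kW = 53448 W

Q = 53400 W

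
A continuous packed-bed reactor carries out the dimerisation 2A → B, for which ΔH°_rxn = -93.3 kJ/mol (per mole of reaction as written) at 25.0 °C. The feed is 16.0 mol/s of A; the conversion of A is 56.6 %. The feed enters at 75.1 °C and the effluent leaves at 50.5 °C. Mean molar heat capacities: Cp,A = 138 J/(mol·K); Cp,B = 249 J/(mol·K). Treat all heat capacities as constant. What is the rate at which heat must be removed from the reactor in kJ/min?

Extent of reaction ξ = 0.566 × 16.0 / 2 = 4.528 mol/s
Reaction term: ξ·ΔH°_rxn = 4.528 × -93.3 = -422.46 kJ/s
Sensible, feed 75.1→25 °C: -110.62 kJ/s
Outlet flows (mol/s): A 6.944, B 4.528
Sensible, products 25→50.5 °C: 53.186 kJ/s
Q = ΔH = -479.9 kJ/s = -479.9 kW
Heat removed = 28794 kJ/min

Q_out = 28800 kJ/min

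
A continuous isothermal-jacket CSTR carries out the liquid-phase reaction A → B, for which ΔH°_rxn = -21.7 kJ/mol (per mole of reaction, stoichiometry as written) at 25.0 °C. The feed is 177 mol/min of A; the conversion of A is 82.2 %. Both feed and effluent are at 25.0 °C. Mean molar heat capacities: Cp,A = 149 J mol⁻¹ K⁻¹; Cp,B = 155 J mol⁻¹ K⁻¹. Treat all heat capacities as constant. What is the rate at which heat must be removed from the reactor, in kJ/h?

Q_out = 189000 kJ/h

Extent of reaction ξ = 0.822 × 177 = 145.49 mol/min
Reaction term: ξ·ΔH°_rxn = 145.49 × -21.7 = -3157.2 kJ/min
Q = ΔH = -3157.2 kJ/min = -52.62 kW
Heat removed = 189430 kJ/h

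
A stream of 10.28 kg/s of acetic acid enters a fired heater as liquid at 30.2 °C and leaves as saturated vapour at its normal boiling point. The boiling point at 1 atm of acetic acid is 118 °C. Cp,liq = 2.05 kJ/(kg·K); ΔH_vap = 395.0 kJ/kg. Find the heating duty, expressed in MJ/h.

liquid 30.2→118 °C: 179.99 kJ/kg
vaporisation at 118 °C: 395 kJ/kg
Δh = 179.99 + 395 = 574.99 kJ/kg
Q = ṁ·Δh = 10.28 kg/s × 574.99 kJ/kg = 5910.9 kJ/s
|Q| = 5910.9 kW = 21279 MJ/h

Q = 21300 MJ/h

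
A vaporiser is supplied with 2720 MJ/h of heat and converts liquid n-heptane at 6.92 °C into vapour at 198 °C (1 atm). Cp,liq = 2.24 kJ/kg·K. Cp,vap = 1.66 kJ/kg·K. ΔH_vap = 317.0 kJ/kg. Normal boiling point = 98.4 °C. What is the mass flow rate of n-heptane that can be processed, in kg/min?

Δh = 2.24×(98.4−6.92) + 317.0 + 1.66×(198−98.4) = 687.25 kJ/kg
Q = 2720 MJ/h = 755.56 kJ/s = 45333 kJ/min
ṁ = Q/Δh = 45333 / 687.25 = 65.963 kg/min

ṁ = 66.0 kg/min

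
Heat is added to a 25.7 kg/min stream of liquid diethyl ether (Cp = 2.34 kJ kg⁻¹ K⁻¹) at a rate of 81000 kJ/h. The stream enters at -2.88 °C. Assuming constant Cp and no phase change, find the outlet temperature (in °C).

Q = 81000 kJ/h = 1350 kJ/min
ΔT = Q/(ṁ·Cp) = 1350/(25.7×2.34) = 22.448 K
T_out = -2.88 + 22.448 = 19.568 °C

T_out = 19.6 °C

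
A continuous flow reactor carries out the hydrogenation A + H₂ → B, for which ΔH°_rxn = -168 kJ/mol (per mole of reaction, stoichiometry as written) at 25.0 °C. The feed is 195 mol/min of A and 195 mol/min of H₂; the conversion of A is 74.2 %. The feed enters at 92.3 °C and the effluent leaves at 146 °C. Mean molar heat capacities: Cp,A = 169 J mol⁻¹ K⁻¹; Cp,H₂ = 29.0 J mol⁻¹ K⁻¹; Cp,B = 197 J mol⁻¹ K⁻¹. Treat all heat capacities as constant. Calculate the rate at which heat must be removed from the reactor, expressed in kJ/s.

Extent of reaction ξ = 0.742 × 195 = 144.69 mol/min
Reaction term: ξ·ΔH°_rxn = 144.69 × -168 = -24308 kJ/min
Sensible, feed 92.3→25 °C: -2598.5 kJ/min
Outlet flows (mol/min): A 50.31, H₂ 50.31, B 144.69
Sensible, products 25→146 °C: 4654.3 kJ/min
Q = ΔH = -22252 kJ/min = -370.87 kW
Heat removed = 370.87 kJ/s

Q_out = 371 kJ/s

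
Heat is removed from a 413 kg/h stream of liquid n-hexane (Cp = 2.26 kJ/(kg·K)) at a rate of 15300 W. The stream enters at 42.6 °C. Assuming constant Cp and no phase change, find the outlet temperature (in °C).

T_out = -16.4 °C

Q = 15300 W = 55080 kJ/h
ΔT = Q/(ṁ·Cp) = 55080/(413×2.26) = 59.011 K
T_out = 42.6 − 59.011 = -16.411 °C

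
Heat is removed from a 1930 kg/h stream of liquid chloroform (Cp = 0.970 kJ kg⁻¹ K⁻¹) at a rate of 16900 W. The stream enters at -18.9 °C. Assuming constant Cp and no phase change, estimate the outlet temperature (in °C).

T_out = -51.4 °C

Q = 16900 W = 60840 kJ/h
ΔT = Q/(ṁ·Cp) = 60840/(1930×0.970) = 32.498 K
T_out = -18.9 − 32.498 = -51.398 °C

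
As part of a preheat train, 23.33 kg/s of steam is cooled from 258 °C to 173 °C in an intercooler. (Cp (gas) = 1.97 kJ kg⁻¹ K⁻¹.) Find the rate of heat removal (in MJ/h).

Q = ṁ·Cp·ΔT = 23.33 × 1.97 × (173 − 258) = -3906.6 kJ/s
Cooling duty = 14064 MJ/h

Q_c = 14100 MJ/h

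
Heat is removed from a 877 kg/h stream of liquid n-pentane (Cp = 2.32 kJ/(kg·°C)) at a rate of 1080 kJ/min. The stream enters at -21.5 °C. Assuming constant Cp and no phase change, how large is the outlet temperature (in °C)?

T_out = -53.3 °C

Q = 1080 kJ/min = 64800 kJ/h
ΔT = Q/(ṁ·Cp) = 64800/(877×2.32) = 31.848 K
T_out = -21.5 − 31.848 = -53.348 °C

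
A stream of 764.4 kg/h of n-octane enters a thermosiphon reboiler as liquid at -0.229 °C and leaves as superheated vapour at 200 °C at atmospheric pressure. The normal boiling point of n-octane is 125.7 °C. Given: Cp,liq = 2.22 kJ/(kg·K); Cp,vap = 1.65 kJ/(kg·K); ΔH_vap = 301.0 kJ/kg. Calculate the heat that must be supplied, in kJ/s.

liquid -0.229→125.7 °C: 279.56 kJ/kg
vaporisation at 125.7 °C: 301 kJ/kg
vapour 125.7→200 °C: 122.59 kJ/kg
Δh = 279.56 + 301 + 122.59 = 703.16 kJ/kg
Q = ṁ·Δh = 764.4 kg/h × 703.16 kJ/kg = 537490 kJ/h
|Q| = 149.3 kW

Q = 149 kJ/s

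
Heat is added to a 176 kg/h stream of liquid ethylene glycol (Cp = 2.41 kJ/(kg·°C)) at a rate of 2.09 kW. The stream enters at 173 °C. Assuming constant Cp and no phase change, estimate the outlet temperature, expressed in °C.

T_out = 191 °C

Q = 2.09 kW = 7524 kJ/h
ΔT = Q/(ṁ·Cp) = 7524/(176×2.41) = 17.739 K
T_out = 173 + 17.739 = 190.74 °C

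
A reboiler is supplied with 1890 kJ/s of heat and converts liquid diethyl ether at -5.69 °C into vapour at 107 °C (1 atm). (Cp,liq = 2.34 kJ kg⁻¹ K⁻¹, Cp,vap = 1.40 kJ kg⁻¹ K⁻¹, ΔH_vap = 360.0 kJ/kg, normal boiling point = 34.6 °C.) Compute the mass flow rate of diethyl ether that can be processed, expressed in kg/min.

ṁ = 204 kg/min

Δh = 2.34×(34.6−-5.69) + 360.0 + 1.40×(107−34.6) = 555.64 kJ/kg
Q = 1890 kJ/s = 1890 kJ/s = 113400 kJ/min
ṁ = Q/Δh = 113400 / 555.64 = 204.09 kg/min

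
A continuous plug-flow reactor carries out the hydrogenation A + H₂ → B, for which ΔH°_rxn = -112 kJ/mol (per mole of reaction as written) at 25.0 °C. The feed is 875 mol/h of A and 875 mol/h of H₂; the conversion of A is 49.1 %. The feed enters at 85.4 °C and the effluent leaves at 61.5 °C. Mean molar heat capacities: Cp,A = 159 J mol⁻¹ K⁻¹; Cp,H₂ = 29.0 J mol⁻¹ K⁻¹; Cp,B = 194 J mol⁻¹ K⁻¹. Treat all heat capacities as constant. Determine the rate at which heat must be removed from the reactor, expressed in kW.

Extent of reaction ξ = 0.491 × 875 = 429.62 mol/h
Reaction term: ξ·ΔH°_rxn = 429.62 × -112 = -48118 kJ/h
Sensible, feed 85.4→25 °C: -9935.8 kJ/h
Outlet flows (mol/h): A 445.38, H₂ 445.38, B 429.62
Sensible, products 25→61.5 °C: 6098.3 kJ/h
Q = ΔH = -51955 kJ/h = -14.432 kW
Heat removed = 14.432 kW

Q_out = 14.4 kW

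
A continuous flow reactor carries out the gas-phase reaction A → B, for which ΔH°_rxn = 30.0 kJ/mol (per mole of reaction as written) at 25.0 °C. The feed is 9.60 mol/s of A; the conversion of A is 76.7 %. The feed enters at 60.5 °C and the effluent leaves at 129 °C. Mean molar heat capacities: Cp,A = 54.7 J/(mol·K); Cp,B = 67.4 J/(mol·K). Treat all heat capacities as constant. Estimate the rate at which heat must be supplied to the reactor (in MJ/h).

Extent of reaction ξ = 0.767 × 9.60 = 7.3632 mol/s
Reaction term: ξ·ΔH°_rxn = 7.3632 × 30.0 = 220.9 kJ/s
Sensible, feed 60.5→25 °C: -18.642 kJ/s
Outlet flows (mol/s): A 2.2368, B 7.3632
Sensible, products 25→129 °C: 64.338 kJ/s
Q = ΔH = 266.59 kJ/s = 266.59 kW
Heat supplied = 959.73 MJ/h

Q_in = 960 MJ/h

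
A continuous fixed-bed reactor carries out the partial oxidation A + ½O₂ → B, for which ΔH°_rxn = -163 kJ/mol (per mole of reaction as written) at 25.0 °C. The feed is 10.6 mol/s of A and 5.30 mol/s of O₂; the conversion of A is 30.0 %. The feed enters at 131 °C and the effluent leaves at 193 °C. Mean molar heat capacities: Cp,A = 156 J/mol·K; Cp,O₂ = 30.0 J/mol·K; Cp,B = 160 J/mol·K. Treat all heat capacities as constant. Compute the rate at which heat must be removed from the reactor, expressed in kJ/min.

Extent of reaction ξ = 0.300 × 10.6 = 3.18 mol/s
Reaction term: ξ·ΔH°_rxn = 3.18 × -163 = -518.34 kJ/s
Sensible, feed 131→25 °C: -192.14 kJ/s
Outlet flows (mol/s): A 7.42, O₂ 3.71, B 3.18
Sensible, products 25→193 °C: 298.64 kJ/s
Q = ΔH = -411.84 kJ/s = -411.84 kW
Heat removed = 24710 kJ/min

Q_out = 24700 kJ/min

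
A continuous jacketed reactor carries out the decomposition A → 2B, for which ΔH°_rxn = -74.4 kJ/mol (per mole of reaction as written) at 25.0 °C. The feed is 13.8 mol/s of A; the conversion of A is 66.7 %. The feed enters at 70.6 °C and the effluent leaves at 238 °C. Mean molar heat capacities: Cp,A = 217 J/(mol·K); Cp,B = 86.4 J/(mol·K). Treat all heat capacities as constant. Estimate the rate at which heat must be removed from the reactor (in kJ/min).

Extent of reaction ξ = 0.667 × 13.8 = 9.2046 mol/s
Reaction term: ξ·ΔH°_rxn = 9.2046 × -74.4 = -684.82 kJ/s
Sensible, feed 70.6→25 °C: -136.55 kJ/s
Outlet flows (mol/s): A 4.5954, B 18.409
Sensible, products 25→238 °C: 551.19 kJ/s
Q = ΔH = -270.18 kJ/s = -270.18 kW
Heat removed = 16211 kJ/min

Q_out = 16200 kJ/min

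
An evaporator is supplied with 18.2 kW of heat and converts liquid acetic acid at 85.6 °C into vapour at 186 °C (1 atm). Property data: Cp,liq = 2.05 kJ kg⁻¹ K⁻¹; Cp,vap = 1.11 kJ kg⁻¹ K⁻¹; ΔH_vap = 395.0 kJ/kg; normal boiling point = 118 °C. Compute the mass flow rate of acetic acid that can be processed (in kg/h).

Δh = 2.05×(118−85.6) + 395.0 + 1.11×(186−118) = 536.9 kJ/kg
Q = 18.2 kW = 18.2 kJ/s = 65520 kJ/h
ṁ = Q/Δh = 65520 / 536.9 = 122.03 kg/h

ṁ = 122 kg/h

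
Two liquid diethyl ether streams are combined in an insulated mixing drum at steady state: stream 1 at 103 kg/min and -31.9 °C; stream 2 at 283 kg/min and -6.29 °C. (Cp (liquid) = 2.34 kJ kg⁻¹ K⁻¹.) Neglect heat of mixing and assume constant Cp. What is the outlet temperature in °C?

Energy balance with Q = 0: Σ ṁᵢCp,ᵢ(T_out − Tᵢ) = 0
T_out = Σ ṁᵢCp,ᵢTᵢ / Σ ṁᵢCp,ᵢ
      = -11854 / 903.24 = -13.124 °C

T_out = -13.1 °C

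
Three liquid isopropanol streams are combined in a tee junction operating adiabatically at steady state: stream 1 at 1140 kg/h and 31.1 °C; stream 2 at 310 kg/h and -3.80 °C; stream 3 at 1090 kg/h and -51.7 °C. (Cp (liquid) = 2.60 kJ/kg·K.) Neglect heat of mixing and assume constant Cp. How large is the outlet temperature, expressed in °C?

T_out = -8.69 °C

Energy balance with Q = 0: Σ ṁᵢCp,ᵢ(T_out − Tᵢ) = 0
Σ ṁᵢCp,ᵢTᵢ = 1140×2.60×31.1 + 310×2.60×-3.80 + 1090×2.60×-51.7 = -57400
Σ ṁᵢCp,ᵢ = 1140×2.60 + 310×2.60 + 1090×2.60 = 6604
T_out = -57400 / 6604 = -8.6917 °C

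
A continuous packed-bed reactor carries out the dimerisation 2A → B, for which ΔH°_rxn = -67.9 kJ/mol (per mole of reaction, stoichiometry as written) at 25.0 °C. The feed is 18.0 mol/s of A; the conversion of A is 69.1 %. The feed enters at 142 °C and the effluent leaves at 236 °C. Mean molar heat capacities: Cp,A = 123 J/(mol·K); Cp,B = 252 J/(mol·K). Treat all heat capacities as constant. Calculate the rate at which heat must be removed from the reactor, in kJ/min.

Q_out = 12400 kJ/min

Extent of reaction ξ = 0.691 × 18.0 / 2 = 6.219 mol/s
Reaction term: ξ·ΔH°_rxn = 6.219 × -67.9 = -422.27 kJ/s
Sensible, feed 142→25 °C: -259.04 kJ/s
Outlet flows (mol/s): A 5.562, B 6.219
Sensible, products 25→236 °C: 475.03 kJ/s
Q = ΔH = -206.28 kJ/s = -206.28 kW
Heat removed = 12377 kJ/min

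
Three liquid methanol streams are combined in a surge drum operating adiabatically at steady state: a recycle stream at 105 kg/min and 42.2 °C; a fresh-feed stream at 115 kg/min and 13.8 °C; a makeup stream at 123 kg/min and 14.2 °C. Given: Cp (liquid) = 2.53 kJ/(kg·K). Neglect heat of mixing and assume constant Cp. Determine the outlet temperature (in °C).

T_out = 22.6 °C

Adiabatic, steady state ⇒ Σ ṁᵢCp,ᵢ(T_out − Tᵢ) = 0
Σ ṁᵢCp,ᵢTᵢ = 105×2.53×42.2 + 115×2.53×13.8 + 123×2.53×14.2 = 19644
Σ ṁᵢCp,ᵢ = 105×2.53 + 115×2.53 + 123×2.53 = 867.79
T_out = 19644 / 867.79 = 22.637 °C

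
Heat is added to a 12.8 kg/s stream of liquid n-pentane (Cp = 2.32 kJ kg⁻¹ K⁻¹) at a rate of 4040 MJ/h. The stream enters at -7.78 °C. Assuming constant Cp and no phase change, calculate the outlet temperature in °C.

Q = 4040 MJ/h = 1122.2 kJ/s
ΔT = Q/(ṁ·Cp) = 1122.2/(12.8×2.32) = 37.79 K
T_out = -7.78 + 37.79 = 30.01 °C

T_out = 30.0 °C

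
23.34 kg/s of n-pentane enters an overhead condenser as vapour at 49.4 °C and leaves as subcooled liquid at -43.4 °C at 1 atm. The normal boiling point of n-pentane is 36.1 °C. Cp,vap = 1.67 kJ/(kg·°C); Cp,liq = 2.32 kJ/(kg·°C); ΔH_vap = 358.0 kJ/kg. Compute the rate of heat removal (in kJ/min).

vapour 49.4→36.1 °C: -22.211 kJ/kg
condensation at 36.1 °C: -358 kJ/kg
liquid 36.1→-43.4 °C: -184.44 kJ/kg
Δh = -22.211 + -358 + -184.44 = -564.65 kJ/kg
Q = ṁ·Δh = 23.34 kg/s × -564.65 kJ/kg = -13179 kJ/s
|Q| = 13179 kW = 790740 kJ/min

Q_c = 791000 kJ/min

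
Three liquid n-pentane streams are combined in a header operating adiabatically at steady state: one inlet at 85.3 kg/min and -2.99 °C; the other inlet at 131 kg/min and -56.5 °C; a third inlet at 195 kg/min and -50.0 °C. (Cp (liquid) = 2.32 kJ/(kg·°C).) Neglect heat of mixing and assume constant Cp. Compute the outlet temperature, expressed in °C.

No heat crosses the boundary, so H_out = H_in.
Σ ṁᵢCp,ᵢTᵢ = 85.3×2.32×-2.99 + 131×2.32×-56.5 + 195×2.32×-50.0 = -40383
Σ ṁᵢCp,ᵢ = 85.3×2.32 + 131×2.32 + 195×2.32 = 954.22
T_out = -40383 / 954.22 = -42.321 °C

T_out = -42.3 °C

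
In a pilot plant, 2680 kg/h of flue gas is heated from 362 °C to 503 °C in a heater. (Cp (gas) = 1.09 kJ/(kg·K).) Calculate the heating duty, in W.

Q = 114000 W

Q = ṁ·Cp·ΔT = 2680 × 1.09 × (503 − 362) = 411890 kJ/h
Converting: 411890 / 3600 s = 114.41 kW
Heating duty = 114410 W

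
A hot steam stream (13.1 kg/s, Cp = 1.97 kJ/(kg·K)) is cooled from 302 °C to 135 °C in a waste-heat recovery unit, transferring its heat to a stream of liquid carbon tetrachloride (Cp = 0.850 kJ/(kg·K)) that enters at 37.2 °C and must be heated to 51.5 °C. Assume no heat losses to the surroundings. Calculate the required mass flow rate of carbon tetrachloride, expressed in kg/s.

Heat released by hot stream: Q = 13.1 × 1.97 × (302 − 135) = 4309.8 kJ/s
Energy balance on cold side (adiabatic exchanger): Q = ṁ_c·Cp_c·(T_c,out − T_c,in)
ṁ_c = 4309.8 / [0.850 × (51.5 − 37.2)] = 354.57 kg/s

ṁ_c = 355 kg/s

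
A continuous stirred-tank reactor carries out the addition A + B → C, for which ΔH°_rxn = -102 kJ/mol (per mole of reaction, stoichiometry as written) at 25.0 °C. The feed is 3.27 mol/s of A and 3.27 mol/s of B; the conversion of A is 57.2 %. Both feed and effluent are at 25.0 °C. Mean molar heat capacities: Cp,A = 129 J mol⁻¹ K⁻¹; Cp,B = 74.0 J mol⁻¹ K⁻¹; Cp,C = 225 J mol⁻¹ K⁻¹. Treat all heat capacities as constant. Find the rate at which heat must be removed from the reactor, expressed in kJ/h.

Q_out = 687000 kJ/h

Extent of reaction ξ = 0.572 × 3.27 = 1.8704 mol/s
Reaction term: ξ·ΔH°_rxn = 1.8704 × -102 = -190.78 kJ/s
Q = ΔH = -190.78 kJ/s = -190.78 kW
Heat removed = 686830 kJ/h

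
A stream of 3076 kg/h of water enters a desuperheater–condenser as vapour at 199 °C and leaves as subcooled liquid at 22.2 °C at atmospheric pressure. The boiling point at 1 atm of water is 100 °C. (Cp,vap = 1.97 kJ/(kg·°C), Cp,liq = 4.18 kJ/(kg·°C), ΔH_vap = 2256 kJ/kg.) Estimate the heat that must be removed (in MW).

vapour 199→100 °C: -195.03 kJ/kg
condensation at 100 °C: -2256 kJ/kg
liquid 100→22.2 °C: -325.2 kJ/kg
Δh = -195.03 + -2256 + -325.2 = -2776.2 kJ/kg
Q = ṁ·Δh = 3076 kg/h × -2776.2 kJ/kg = -8.5397e+06 kJ/h
|Q| = 2372.1 kW = 2.3721 MW

Q_c = 2.37 MW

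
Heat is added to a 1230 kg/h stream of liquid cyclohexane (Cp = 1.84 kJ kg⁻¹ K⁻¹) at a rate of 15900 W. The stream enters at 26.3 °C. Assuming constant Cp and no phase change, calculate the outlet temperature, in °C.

T_out = 51.6 °C

Q = 15900 W = 57240 kJ/h
ΔT = Q/(ṁ·Cp) = 57240/(1230×1.84) = 25.292 K
T_out = 26.3 + 25.292 = 51.592 °C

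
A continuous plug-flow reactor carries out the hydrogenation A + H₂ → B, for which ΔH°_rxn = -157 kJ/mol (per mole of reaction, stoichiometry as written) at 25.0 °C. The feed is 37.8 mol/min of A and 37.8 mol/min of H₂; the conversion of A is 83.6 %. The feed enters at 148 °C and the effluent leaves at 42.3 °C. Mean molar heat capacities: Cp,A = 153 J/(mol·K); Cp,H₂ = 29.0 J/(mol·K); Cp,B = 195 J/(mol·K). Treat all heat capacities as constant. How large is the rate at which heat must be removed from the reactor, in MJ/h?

Q_out = 341 MJ/h

Extent of reaction ξ = 0.836 × 37.8 = 31.601 mol/min
Reaction term: ξ·ΔH°_rxn = 31.601 × -157 = -4961.3 kJ/min
Sensible, feed 148→25 °C: -846.19 kJ/min
Outlet flows (mol/min): A 6.1992, H₂ 6.1992, B 31.601
Sensible, products 25→42.3 °C: 126.12 kJ/min
Q = ΔH = -5681.4 kJ/min = -94.69 kW
Heat removed = 340.88 MJ/h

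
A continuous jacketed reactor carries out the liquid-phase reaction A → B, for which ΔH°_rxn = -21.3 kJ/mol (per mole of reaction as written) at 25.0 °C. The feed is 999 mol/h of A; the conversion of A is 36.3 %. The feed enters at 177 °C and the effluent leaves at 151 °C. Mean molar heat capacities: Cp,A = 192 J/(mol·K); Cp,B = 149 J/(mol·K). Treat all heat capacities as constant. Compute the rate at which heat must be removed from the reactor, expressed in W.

Q_out = 4080 W

Extent of reaction ξ = 0.363 × 999 = 362.64 mol/h
Reaction term: ξ·ΔH°_rxn = 362.64 × -21.3 = -7724.2 kJ/h
Sensible, feed 177→25 °C: -29155 kJ/h
Outlet flows (mol/h): A 636.36, B 362.64
Sensible, products 25→151 °C: 22203 kJ/h
Q = ΔH = -14676 kJ/h = -4.0767 kW
Heat removed = 4076.7 W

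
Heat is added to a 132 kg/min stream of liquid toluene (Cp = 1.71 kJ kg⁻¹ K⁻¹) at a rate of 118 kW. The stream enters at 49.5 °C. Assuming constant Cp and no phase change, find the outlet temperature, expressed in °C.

Q = 118 kW = 7080 kJ/min
ΔT = Q/(ṁ·Cp) = 7080/(132×1.71) = 31.366 K
T_out = 49.5 + 31.366 = 80.866 °C

T_out = 80.9 °C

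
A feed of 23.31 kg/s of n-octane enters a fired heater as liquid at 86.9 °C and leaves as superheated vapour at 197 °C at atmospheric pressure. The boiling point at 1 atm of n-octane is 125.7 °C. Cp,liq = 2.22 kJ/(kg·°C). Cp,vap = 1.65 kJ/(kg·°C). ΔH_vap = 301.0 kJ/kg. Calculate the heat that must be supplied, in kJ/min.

Q = 706000 kJ/min

liquid 86.9→125.7 °C: 86.136 kJ/kg
vaporisation at 125.7 °C: 301 kJ/kg
vapour 125.7→197 °C: 117.64 kJ/kg
Δh = 86.136 + 301 + 117.64 = 504.78 kJ/kg
Q = ṁ·Δh = 23.31 kg/s × 504.78 kJ/kg = 11766 kJ/s
|Q| = 11766 kW = 705990 kJ/min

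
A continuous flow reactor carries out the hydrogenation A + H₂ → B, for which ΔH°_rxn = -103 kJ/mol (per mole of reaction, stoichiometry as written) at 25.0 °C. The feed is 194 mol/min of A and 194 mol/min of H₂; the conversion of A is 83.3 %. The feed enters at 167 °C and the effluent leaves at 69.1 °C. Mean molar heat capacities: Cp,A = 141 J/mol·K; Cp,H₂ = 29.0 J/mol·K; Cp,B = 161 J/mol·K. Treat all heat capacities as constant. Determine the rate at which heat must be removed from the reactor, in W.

Extent of reaction ξ = 0.833 × 194 = 161.6 mol/min
Reaction term: ξ·ΔH°_rxn = 161.6 × -103 = -16645 kJ/min
Sensible, feed 167→25 °C: -4683.2 kJ/min
Outlet flows (mol/min): A 32.398, H₂ 32.398, B 161.6
Sensible, products 25→69.1 °C: 1390.3 kJ/min
Q = ΔH = -19938 kJ/min = -332.3 kW
Heat removed = 332300 W

Q_out = 332000 W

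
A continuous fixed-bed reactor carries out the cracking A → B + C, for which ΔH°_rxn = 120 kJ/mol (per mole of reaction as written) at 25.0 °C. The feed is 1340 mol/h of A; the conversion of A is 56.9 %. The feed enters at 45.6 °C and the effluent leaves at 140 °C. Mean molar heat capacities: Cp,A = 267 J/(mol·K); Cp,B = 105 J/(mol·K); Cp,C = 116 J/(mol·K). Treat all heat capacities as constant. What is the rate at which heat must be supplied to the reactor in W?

Q_in = 33700 W

Extent of reaction ξ = 0.569 × 1340 = 762.46 mol/h
Reaction term: ξ·ΔH°_rxn = 762.46 × 120 = 91495 kJ/h
Sensible, feed 45.6→25 °C: -7370.3 kJ/h
Outlet flows (mol/h): A 577.54, B 762.46, C 762.46
Sensible, products 25→140 °C: 37111 kJ/h
Q = ΔH = 121240 kJ/h = 33.677 kW
Heat supplied = 33677 W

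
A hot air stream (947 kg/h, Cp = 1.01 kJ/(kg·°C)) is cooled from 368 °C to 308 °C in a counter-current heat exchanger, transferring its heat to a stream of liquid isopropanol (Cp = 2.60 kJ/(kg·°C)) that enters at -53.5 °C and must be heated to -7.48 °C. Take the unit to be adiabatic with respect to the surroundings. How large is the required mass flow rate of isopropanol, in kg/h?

Heat released by hot stream: Q = 947 × 1.01 × (368 − 308) = 57388 kJ/h
Energy balance on cold side (adiabatic exchanger): Q = ṁ_c·Cp_c·(T_c,out − T_c,in)
ṁ_c = 57388 / [2.60 × (-7.48 − -53.5)] = 479.63 kg/h

ṁ_c = 480 kg/h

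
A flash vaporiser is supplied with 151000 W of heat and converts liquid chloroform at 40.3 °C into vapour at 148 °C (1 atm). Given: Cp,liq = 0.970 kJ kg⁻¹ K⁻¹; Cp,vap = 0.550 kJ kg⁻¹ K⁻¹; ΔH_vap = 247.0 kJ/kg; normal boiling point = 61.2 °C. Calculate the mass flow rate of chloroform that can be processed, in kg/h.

Δh = 0.970×(61.2−40.3) + 247.0 + 0.550×(148−61.2) = 315.01 kJ/kg
Q = 151000 W = 151 kJ/s = 543600 kJ/h
ṁ = Q/Δh = 543600 / 315.01 = 1725.6 kg/h

ṁ = 1730 kg/h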